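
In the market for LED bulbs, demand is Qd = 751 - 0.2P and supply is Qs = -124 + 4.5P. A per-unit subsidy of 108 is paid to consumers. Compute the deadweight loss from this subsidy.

Pre-subsidy: 751 - 0.2P = -124 + 4.5P gives P* = 8750/47, Q* = 33547/47.
With the rebate, buyers effectively pay Pb = Ps − 108, where Ps is the price sellers receive.
Demand in terms of Ps becomes Qd = 751 − 0.2(Ps − 108) = 772.6 - 0.2Ps. Setting this equal to supply: 772.6 - 0.2Ps = -124 + 4.5Ps, so Ps = 8966/47.
Buyers pay Pb = 8966/47 − 108 = 3890/47; Q' = -124 + 4.5·(8966/47) = 34519/47.
The subsidy expands output by 34519/47 − 33547/47 = 972/47 past the efficient level; on those units the gap between marginal cost and willingness to pay runs from 0 up to 108.
DWL = ½ × 108 × 972/47 = 52488/47.

Deadweight loss = 52488/47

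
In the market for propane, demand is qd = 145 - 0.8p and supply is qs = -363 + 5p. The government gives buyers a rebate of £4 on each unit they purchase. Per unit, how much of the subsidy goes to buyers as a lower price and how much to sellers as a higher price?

Buyers gain 100/29 per unit; sellers gain 16/29 per unit

Pre-subsidy: 145 - 0.8p = -363 + 5p gives p* = 2540/29, q* = 2173/29.
With the rebate, buyers effectively pay pb = ps − 4, where ps is the price sellers receive.
Demand in terms of ps becomes qd = 145 − 0.8(ps − 4) = 148.2 - 0.8ps. Setting this equal to supply: 148.2 - 0.8ps = -363 + 5ps, so ps = 2556/29.
Buyers pay pb = 2556/29 − 4 = 2440/29; q' = -363 + 5·(2556/29) = 2253/29.
Buyers' price falls by p* − pb = 2540/29 − 2440/29 = 100/29; sellers' price rises by ps − p* = 2556/29 − 2540/29 = 16/29.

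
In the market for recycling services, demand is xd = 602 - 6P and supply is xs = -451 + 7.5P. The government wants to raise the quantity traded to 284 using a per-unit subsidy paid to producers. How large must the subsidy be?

At x = 284, invert demand for the buyer price: Pb = (602 − 284)/6 = 53; invert supply for the seller price: Ps = (284 − (-451))/7.5 = 98.
The subsidy must fill the gap: s = Ps − Pb = 98 − 53 = 45.

Required subsidy s = 45 per unit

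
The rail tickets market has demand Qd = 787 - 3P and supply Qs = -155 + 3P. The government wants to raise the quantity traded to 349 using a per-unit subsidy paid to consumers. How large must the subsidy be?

Required subsidy s = 22 per unit

At Q = 349, invert demand for the buyer price: Pb = (787 − 349)/3 = 146; invert supply for the seller price: Ps = (349 − (-155))/3 = 168.
The subsidy must fill the gap: s = Ps − Pb = 168 − 146 = 22.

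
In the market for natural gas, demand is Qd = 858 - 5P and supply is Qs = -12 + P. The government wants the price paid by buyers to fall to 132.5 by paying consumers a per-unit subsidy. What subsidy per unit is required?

At a buyer price of 132.5, quantity demanded is 858 − 5·132.5 = 195.5.
Sellers supply 195.5 only when they receive Ps with -12 + 1·Ps = 195.5, i.e. Ps = 207.5.
s = Ps − Pb = 207.5 − 132.5 = 75.

Required subsidy s = 75 per unit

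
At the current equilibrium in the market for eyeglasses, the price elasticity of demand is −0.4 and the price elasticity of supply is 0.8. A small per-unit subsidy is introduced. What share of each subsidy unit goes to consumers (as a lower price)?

For a small subsidy around the equilibrium, the benefit split depends on the relative slopes, which at a point are proportional to the elasticities.
Buyer share = εs/(εs + |εd|) = 0.8/(0.8 + 0.4) = 2/3; seller share = |εd|/(εs + |εd|) = 1/3.

Consumer share = 2/3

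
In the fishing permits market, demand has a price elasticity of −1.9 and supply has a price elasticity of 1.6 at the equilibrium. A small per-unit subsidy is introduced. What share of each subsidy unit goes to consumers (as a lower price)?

Consumer share = 16/35

For a small subsidy around the equilibrium, the benefit split depends on the relative slopes, which at a point are proportional to the elasticities.
Buyer share = εs/(εs + |εd|) = 1.6/(1.6 + 1.9) = 16/35; seller share = |εd|/(εs + |εd|) = 19/35.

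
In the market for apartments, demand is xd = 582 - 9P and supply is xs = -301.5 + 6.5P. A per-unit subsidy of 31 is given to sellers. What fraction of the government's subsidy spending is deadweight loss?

Pre-subsidy: 582 - 9P = -301.5 + 6.5P gives P* = 57, x* = 69.
With the subsidy, sellers receive Ps = Pb + 31 for each unit, where Pb is the price buyers pay.
Supply in terms of Pb becomes xs = -301.5 + 6.5(Pb + 31) = -100 + 6.5Pb. Setting this equal to demand: 582 - 9Pb = -100 + 6.5Pb, so Pb = 44.
Sellers receive Ps = 44 + 31 = 75; x' = 582 − 9·44 = 186.
ΔCS = ½(69 + 186)(57 − 44) = 1657.5; ΔPS = ½(69 + 186)(75 − 57) = 2295.
Government spending = 31 × 186 = 5766.
DWL = ½ × 31 × (186 − 69) = 1813.5; fraction = 1813.5 / 5766 = 39/124.

DWL / government spending = 39/124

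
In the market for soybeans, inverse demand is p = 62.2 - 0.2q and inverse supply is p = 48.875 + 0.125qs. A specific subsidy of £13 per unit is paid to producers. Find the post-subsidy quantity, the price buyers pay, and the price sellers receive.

Pre-subsidy: 62.2 - 0.2q = 48.875 + 0.125q gives q* = 41 and p* = 54.
With the subsidy, sellers receive ps = pb + 13 for each unit, where pb is the price buyers pay.
On the curves, pb = 62.2 - 0.2q and ps = 48.875 + 0.125q; the wedge ps − pb = 13 gives 48.875 + 0.125q − (62.2 - 0.2q) = 13, so q' = 81.
Then pb = 62.2 − 0.2·81 = 46 and ps = 48.875 + 0.125·81 = 59.

q' = 81; buyers pay £46; sellers receive £59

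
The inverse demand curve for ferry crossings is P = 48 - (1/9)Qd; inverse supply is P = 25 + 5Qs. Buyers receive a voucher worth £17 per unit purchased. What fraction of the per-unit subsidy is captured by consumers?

Pre-subsidy: 48 - (1/9)Q = 25 + 5Q gives Q* = 4.5 and P* = 47.5.
With the rebate, buyers effectively pay Pb = Ps − 17, where Ps is the price sellers receive.
On the curves, Pb = 48 - (1/9)Q and Ps = 25 + 5Q; the wedge Ps − Pb = 17 gives 25 + 5Q − (48 - (1/9)Q) = 17, so Q' = 180/23.
Then Pb = 48 − (1/9)·(180/23) = 1084/23 and Ps = 25 + 5·(180/23) = 1475/23.
Buyers' price falls by P* − Pb = 47.5 − 1084/23 = 17/46; sellers' price rises by Ps − P* = 1475/23 − 47.5 = 765/46.
So consumers capture (17/46)/17 = 1/46 of each unit of subsidy.

Consumer share = 1/46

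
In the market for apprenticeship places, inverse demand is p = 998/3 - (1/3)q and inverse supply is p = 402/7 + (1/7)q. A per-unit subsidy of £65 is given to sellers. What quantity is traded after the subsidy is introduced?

q' = 714.5

Pre-subsidy: 998/3 - (1/3)q = 402/7 + (1/7)q gives q* = 578 and p* = 140.
With the subsidy, sellers receive ps = pb + 65 for each unit, where pb is the price buyers pay.
On the curves, pb = 998/3 - (1/3)q and ps = 402/7 + (1/7)q; the wedge ps − pb = 65 gives 402/7 + (1/7)q − (998/3 - (1/3)q) = 65, so q' = 714.5.
Then pb = 998/3 − (1/3)·714.5 = 94.5 and ps = 402/7 + (1/7)·714.5 = 159.5.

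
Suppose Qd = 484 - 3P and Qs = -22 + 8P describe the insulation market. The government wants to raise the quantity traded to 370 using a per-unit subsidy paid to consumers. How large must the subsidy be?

Required subsidy s = 11 per unit

At Q = 370, invert demand for the buyer price: Pb = (484 − 370)/3 = 38; invert supply for the seller price: Ps = (370 − (-22))/8 = 49.
The subsidy must fill the gap: s = Ps − Pb = 49 − 38 = 11.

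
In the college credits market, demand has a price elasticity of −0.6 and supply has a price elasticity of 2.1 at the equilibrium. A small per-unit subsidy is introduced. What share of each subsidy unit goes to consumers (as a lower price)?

Consumer share = 7/9

For a small subsidy around the equilibrium, the benefit split depends on the relative slopes, which at a point are proportional to the elasticities.
Buyer share = εs/(εs + |εd|) = 2.1/(2.1 + 0.6) = 7/9; seller share = |εd|/(εs + |εd|) = 2/9.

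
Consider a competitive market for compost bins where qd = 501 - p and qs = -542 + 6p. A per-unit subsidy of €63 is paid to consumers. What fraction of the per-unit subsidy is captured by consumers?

Pre-subsidy: 501 - p = -542 + 6p gives p* = 149, q* = 352.
With the rebate, buyers effectively pay pb = ps − 63, where ps is the price sellers receive.
Demand in terms of ps becomes qd = 501 − 1(ps − 63) = 564 - ps. Setting this equal to supply: 564 - ps = -542 + 6ps, so ps = 158.
Buyers pay pb = 158 − 63 = 95; q' = -542 + 6·158 = 406.
Buyers' price falls by p* − pb = 149 − 95 = 54; sellers' price rises by ps − p* = 158 − 149 = 9.
So consumers capture 54/63 = 6/7 of each unit of subsidy.

Consumer share = 6/7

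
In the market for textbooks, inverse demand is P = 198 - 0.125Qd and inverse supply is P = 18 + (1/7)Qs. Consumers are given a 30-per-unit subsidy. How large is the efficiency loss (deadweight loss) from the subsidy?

Pre-subsidy: 198 - 0.125Q = 18 + (1/7)Q gives Q* = 672 and P* = 114.
With the rebate, buyers effectively pay Pb = Ps − 30, where Ps is the price sellers receive.
On the curves, Pb = 198 - 0.125Q and Ps = 18 + (1/7)Q; the wedge Ps − Pb = 30 gives 18 + (1/7)Q − (198 - 0.125Q) = 30, so Q' = 784.
Then Pb = 198 − 0.125·784 = 100 and Ps = 18 + (1/7)·784 = 130.
The subsidy expands output by 784 − 672 = 112 past the efficient level; on those units the gap between marginal cost and willingness to pay runs from 0 up to 30.
DWL = ½ × 30 × 112 = 1680.

Deadweight loss = 1680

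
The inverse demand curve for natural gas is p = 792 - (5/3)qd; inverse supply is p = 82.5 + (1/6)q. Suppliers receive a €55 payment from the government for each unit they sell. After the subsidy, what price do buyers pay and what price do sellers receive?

Buyers pay €97; sellers receive €152

Pre-subsidy: 792 - (5/3)q = 82.5 + (1/6)q gives q* = 387 and p* = 147.
With the subsidy, sellers receive ps = pb + 55 for each unit, where pb is the price buyers pay.
On the curves, pb = 792 - (5/3)q and ps = 82.5 + (1/6)q; the wedge ps − pb = 55 gives 82.5 + (1/6)q − (792 - (5/3)q) = 55, so q' = 417.
Then pb = 792 − (5/3)·417 = 97 and ps = 82.5 + (1/6)·417 = 152.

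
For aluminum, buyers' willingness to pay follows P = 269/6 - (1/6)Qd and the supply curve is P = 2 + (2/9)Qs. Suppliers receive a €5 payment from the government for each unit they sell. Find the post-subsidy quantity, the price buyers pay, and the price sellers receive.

Q' = 123; buyers pay 73/3; sellers receive 88/3

Pre-subsidy: 269/6 - (1/6)Q = 2 + (2/9)Q gives Q* = 771/7 and P* = 556/21.
With the subsidy, sellers receive Ps = Pb + 5 for each unit, where Pb is the price buyers pay.
On the curves, Pb = 269/6 - (1/6)Q and Ps = 2 + (2/9)Q; the wedge Ps − Pb = 5 gives 2 + (2/9)Q − (269/6 - (1/6)Q) = 5, so Q' = 123.
Then Pb = 269/6 − (1/6)·123 = 73/3 and Ps = 2 + (2/9)·123 = 88/3.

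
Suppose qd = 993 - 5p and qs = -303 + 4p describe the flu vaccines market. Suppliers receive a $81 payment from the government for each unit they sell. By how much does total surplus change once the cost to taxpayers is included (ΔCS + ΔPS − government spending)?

Net change in total surplus = -$7290

Pre-subsidy: 993 - 5p = -303 + 4p gives p* = 144, q* = 273.
With the subsidy, sellers receive ps = pb + 81 for each unit, where pb is the price buyers pay.
Supply in terms of pb becomes qs = -303 + 4(pb + 81) = 21 + 4pb. Setting this equal to demand: 993 - 5pb = 21 + 4pb, so pb = 108.
Sellers receive ps = 108 + 81 = 189; q' = 993 − 5·108 = 453.
ΔCS = ½(273 + 453)(144 − 108) = 13068; ΔPS = ½(273 + 453)(189 − 144) = 16335.
Government spending = 81 × 453 = 36693.
Net change = 13068 + 16335 − 36693 = -7290. The loss equals the DWL triangle ½·81·180.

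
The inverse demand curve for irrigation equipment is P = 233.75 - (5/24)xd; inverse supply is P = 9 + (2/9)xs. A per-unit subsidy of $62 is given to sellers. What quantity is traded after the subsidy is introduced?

Pre-subsidy: 233.75 - (5/24)x = 9 + (2/9)x gives x* = 522 and P* = 125.
With the subsidy, sellers receive Ps = Pb + 62 for each unit, where Pb is the price buyers pay.
On the curves, Pb = 233.75 - (5/24)x and Ps = 9 + (2/9)x; the wedge Ps − Pb = 62 gives 9 + (2/9)x − (233.75 - (5/24)x) = 62, so x' = 666.
Then Pb = 233.75 − (5/24)·666 = 95 and Ps = 9 + (2/9)·666 = 157.

x' = 666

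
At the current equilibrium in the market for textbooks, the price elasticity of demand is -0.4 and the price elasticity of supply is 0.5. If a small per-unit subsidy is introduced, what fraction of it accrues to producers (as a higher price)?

Producer share = 4/9

For a small subsidy around the equilibrium, the benefit split depends on the relative slopes, which at a point are proportional to the elasticities.
Buyer share = εs/(εs + |εd|) = 0.5/(0.5 + 0.4) = 5/9; seller share = |εd|/(εs + |εd|) = 4/9.
So producers capture 4/9 of the subsidy.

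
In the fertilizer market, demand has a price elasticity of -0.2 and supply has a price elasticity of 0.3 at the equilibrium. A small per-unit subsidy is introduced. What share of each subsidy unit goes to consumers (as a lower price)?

Consumer share = 0.6

For a small subsidy around the equilibrium, the benefit split depends on the relative slopes, which at a point are proportional to the elasticities.
Buyer share = εs/(εs + |εd|) = 0.3/(0.3 + 0.2) = 0.6; seller share = |εd|/(εs + |εd|) = 0.4.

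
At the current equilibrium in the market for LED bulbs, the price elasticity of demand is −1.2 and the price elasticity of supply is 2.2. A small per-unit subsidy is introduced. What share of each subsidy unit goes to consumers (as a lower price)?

Consumer share = 11/17

For a small subsidy around the equilibrium, the benefit split depends on the relative slopes, which at a point are proportional to the elasticities.
Buyer share = εs/(εs + |εd|) = 2.2/(2.2 + 1.2) = 11/17; seller share = |εd|/(εs + |εd|) = 6/17.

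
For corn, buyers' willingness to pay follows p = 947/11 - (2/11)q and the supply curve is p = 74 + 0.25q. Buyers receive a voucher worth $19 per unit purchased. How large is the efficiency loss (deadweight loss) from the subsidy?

Pre-subsidy: 947/11 - (2/11)q = 74 + 0.25q gives q* = 28 and p* = 81.
With the rebate, buyers effectively pay pb = ps − 19, where ps is the price sellers receive.
On the curves, pb = 947/11 - (2/11)q and ps = 74 + 0.25q; the wedge ps − pb = 19 gives 74 + 0.25q − (947/11 - (2/11)q) = 19, so q' = 72.
Then pb = 947/11 − (2/11)·72 = 73 and ps = 74 + 0.25·72 = 92.
The subsidy expands output by 72 − 28 = 44 past the efficient level; on those units the gap between marginal cost and willingness to pay runs from 0 up to 19.
DWL = ½ × 19 × 44 = 418.

Deadweight loss = $418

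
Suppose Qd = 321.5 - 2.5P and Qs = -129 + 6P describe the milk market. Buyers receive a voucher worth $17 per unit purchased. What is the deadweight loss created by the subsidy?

Deadweight loss = $255

Pre-subsidy: 321.5 - 2.5P = -129 + 6P gives P* = 53, Q* = 189.
With the rebate, buyers effectively pay Pb = Ps − 17, where Ps is the price sellers receive.
Demand in terms of Ps becomes Qd = 321.5 − 2.5(Ps − 17) = 364 - 2.5Ps. Setting this equal to supply: 364 - 2.5Ps = -129 + 6Ps, so Ps = 58.
Buyers pay Pb = 58 − 17 = 41; Q' = -129 + 6·58 = 219.
The subsidy expands output by 219 − 189 = 30 past the efficient level; on those units the gap between marginal cost and willingness to pay runs from 0 up to 17.
DWL = ½ × 17 × 30 = 255.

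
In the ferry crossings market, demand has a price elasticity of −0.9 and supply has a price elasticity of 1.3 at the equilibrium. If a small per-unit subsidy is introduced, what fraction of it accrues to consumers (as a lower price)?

For a small subsidy around the equilibrium, the benefit split depends on the relative slopes, which at a point are proportional to the elasticities.
Buyer share = εs/(εs + |εd|) = 1.3/(1.3 + 0.9) = 13/22; seller share = |εd|/(εs + |εd|) = 9/22.

Consumer share = 13/22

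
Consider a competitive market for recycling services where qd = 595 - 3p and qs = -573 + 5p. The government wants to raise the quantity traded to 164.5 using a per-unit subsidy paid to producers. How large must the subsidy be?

At q = 164.5, invert demand for the buyer price: pb = (595 − 164.5)/3 = 143.5; invert supply for the seller price: ps = (164.5 − (-573))/5 = 147.5.
The subsidy must fill the gap: s = ps − pb = 147.5 − 143.5 = 4.

Required subsidy s = 4 per unit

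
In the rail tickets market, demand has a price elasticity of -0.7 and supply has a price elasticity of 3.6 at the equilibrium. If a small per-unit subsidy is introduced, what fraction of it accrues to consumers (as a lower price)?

Consumer share = 36/43

For a small subsidy around the equilibrium, the benefit split depends on the relative slopes, which at a point are proportional to the elasticities.
Buyer share = εs/(εs + |εd|) = 3.6/(3.6 + 0.7) = 36/43; seller share = |εd|/(εs + |εd|) = 7/43.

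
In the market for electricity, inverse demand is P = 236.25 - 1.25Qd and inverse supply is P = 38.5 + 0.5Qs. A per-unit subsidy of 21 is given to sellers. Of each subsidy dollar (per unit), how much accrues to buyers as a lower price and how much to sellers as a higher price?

Buyers gain 15 per unit; sellers gain 6 per unit

Pre-subsidy: 236.25 - 1.25Q = 38.5 + 0.5Q gives Q* = 113 and P* = 95.
With the subsidy, sellers receive Ps = Pb + 21 for each unit, where Pb is the price buyers pay.
On the curves, Pb = 236.25 - 1.25Q and Ps = 38.5 + 0.5Q; the wedge Ps − Pb = 21 gives 38.5 + 0.5Q − (236.25 - 1.25Q) = 21, so Q' = 125.
Then Pb = 236.25 − 1.25·125 = 80 and Ps = 38.5 + 0.5·125 = 101.
Buyers' price falls by P* − Pb = 95 − 80 = 15; sellers' price rises by Ps − P* = 101 − 95 = 6.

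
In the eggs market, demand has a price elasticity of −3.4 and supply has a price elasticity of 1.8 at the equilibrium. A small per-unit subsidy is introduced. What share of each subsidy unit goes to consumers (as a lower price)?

Consumer share = 9/26

For a small subsidy around the equilibrium, the benefit split depends on the relative slopes, which at a point are proportional to the elasticities.
Buyer share = εs/(εs + |εd|) = 1.8/(1.8 + 3.4) = 9/26; seller share = |εd|/(εs + |εd|) = 17/26.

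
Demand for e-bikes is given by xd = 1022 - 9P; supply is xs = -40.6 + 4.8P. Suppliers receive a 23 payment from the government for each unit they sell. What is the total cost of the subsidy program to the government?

Government cost = 9223

Pre-subsidy: 1022 - 9P = -40.6 + 4.8P gives P* = 77, x* = 329.
With the subsidy, sellers receive Ps = Pb + 23 for each unit, where Pb is the price buyers pay.
Supply in terms of Pb becomes xs = -40.6 + 4.8(Pb + 23) = 69.8 + 4.8Pb. Setting this equal to demand: 1022 - 9Pb = 69.8 + 4.8Pb, so Pb = 69.
Sellers receive Ps = 69 + 23 = 92; x' = 1022 − 9·69 = 401.
Government outlay = subsidy × quantity = 23 × 401 = 9223.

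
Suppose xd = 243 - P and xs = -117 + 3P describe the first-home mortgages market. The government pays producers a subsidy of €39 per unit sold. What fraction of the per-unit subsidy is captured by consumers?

Pre-subsidy: 243 - P = -117 + 3P gives P* = 90, x* = 153.
With the subsidy, sellers receive Ps = Pb + 39 for each unit, where Pb is the price buyers pay.
Supply in terms of Pb becomes xs = -117 + 3(Pb + 39) = 0 + 3Pb. Setting this equal to demand: 243 - Pb = 0 + 3Pb, so Pb = 60.75.
Sellers receive Ps = 60.75 + 39 = 99.75; x' = 243 − 1·60.75 = 182.25.
Buyers' price falls by P* − Pb = 90 − 60.75 = 29.25; sellers' price rises by Ps − P* = 99.75 − 90 = 9.75.
So consumers capture 29.25/39 = 0.75 of each unit of subsidy.

Consumer share = 0.75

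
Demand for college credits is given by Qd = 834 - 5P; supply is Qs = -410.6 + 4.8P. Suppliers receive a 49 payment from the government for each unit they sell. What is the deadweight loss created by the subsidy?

Pre-subsidy: 834 - 5P = -410.6 + 4.8P gives P* = 127, Q* = 199.
With the subsidy, sellers receive Ps = Pb + 49 for each unit, where Pb is the price buyers pay.
Supply in terms of Pb becomes Qs = -410.6 + 4.8(Pb + 49) = -175.4 + 4.8Pb. Setting this equal to demand: 834 - 5Pb = -175.4 + 4.8Pb, so Pb = 103.
Sellers receive Ps = 103 + 49 = 152; Q' = 834 − 5·103 = 319.
The subsidy expands output by 319 − 199 = 120 past the efficient level; on those units the gap between marginal cost and willingness to pay runs from 0 up to 49.
DWL = ½ × 49 × 120 = 2940.

Deadweight loss = 2940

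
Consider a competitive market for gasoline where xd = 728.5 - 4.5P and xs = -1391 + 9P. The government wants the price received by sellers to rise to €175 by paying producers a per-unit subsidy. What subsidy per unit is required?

At a seller price of 175, quantity supplied is -1391 + 9·175 = 184.
Buyers absorb 184 only when they pay Pb with 728.5 − 4.5·Pb = 184, i.e. Pb = 121.
s = Ps − Pb = 175 − 121 = 54.

Required subsidy s = €54 per unit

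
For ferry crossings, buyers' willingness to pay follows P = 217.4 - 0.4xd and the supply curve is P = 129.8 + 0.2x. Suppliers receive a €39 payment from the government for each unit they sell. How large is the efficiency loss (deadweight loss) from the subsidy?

Deadweight loss = €1267.5

Pre-subsidy: 217.4 - 0.4x = 129.8 + 0.2x gives x* = 146 and P* = 159.
With the subsidy, sellers receive Ps = Pb + 39 for each unit, where Pb is the price buyers pay.
On the curves, Pb = 217.4 - 0.4x and Ps = 129.8 + 0.2x; the wedge Ps − Pb = 39 gives 129.8 + 0.2x − (217.4 - 0.4x) = 39, so x' = 211.
Then Pb = 217.4 − 0.4·211 = 133 and Ps = 129.8 + 0.2·211 = 172.
The subsidy expands output by 211 − 146 = 65 past the efficient level; on those units the gap between marginal cost and willingness to pay runs from 0 up to 39.
DWL = ½ × 39 × 65 = 1267.5.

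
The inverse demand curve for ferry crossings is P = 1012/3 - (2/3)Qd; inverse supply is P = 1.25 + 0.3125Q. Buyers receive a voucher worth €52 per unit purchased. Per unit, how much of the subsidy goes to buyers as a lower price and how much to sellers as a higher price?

Pre-subsidy: 1012/3 - (2/3)Q = 1.25 + 0.3125Q gives Q* = 16132/47 and P* = 5100/47.
With the rebate, buyers effectively pay Pb = Ps − 52, where Ps is the price sellers receive.
On the curves, Pb = 1012/3 - (2/3)Q and Ps = 1.25 + 0.3125Q; the wedge Ps − Pb = 52 gives 1.25 + 0.3125Q − (1012/3 - (2/3)Q) = 52, so Q' = 18628/47.
Then Pb = 1012/3 − (2/3)·(18628/47) = 3436/47 and Ps = 1.25 + 0.3125·(18628/47) = 5880/47.
Buyers' price falls by P* − Pb = 5100/47 − 3436/47 = 1664/47; sellers' price rises by Ps − P* = 5880/47 − 5100/47 = 780/47.

Buyers gain 1664/47 per unit; sellers gain 780/47 per unit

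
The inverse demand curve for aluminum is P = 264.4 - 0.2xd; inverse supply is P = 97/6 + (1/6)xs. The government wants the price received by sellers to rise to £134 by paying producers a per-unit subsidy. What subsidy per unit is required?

At a seller price of 134, quantity supplied is -97 + 6·134 = 707.
Buyers absorb 707 only when they pay Pb = 264.4 − 0.2·707 = 123.
s = Ps − Pb = 134 − 123 = 11.

Required subsidy s = £11 per unit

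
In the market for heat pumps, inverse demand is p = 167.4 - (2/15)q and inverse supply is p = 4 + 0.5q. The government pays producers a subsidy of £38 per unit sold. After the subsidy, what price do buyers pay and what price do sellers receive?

Pre-subsidy: 167.4 - (2/15)q = 4 + 0.5q gives q* = 258 and p* = 133.
With the subsidy, sellers receive ps = pb + 38 for each unit, where pb is the price buyers pay.
On the curves, pb = 167.4 - (2/15)q and ps = 4 + 0.5q; the wedge ps − pb = 38 gives 4 + 0.5q − (167.4 - (2/15)q) = 38, so q' = 318.
Then pb = 167.4 − (2/15)·318 = 125 and ps = 4 + 0.5·318 = 163.

Buyers pay £125; sellers receive £163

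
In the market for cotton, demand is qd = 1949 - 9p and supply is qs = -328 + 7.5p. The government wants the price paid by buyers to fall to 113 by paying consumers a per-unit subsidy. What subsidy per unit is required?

Required subsidy s = 55 per unit

At a buyer price of 113, quantity demanded is 1949 − 9·113 = 932.
Sellers supply 932 only when they receive ps with -328 + 7.5·ps = 932, i.e. ps = 168.
s = ps − pb = 168 − 113 = 55.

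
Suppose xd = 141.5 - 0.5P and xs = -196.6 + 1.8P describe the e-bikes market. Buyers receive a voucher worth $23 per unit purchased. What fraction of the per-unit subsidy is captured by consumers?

Pre-subsidy: 141.5 - 0.5P = -196.6 + 1.8P gives P* = 147, x* = 68.
With the rebate, buyers effectively pay Pb = Ps − 23, where Ps is the price sellers receive.
Demand in terms of Ps becomes xd = 141.5 − 0.5(Ps − 23) = 153 - 0.5Ps. Setting this equal to supply: 153 - 0.5Ps = -196.6 + 1.8Ps, so Ps = 152.
Buyers pay Pb = 152 − 23 = 129; x' = -196.6 + 1.8·152 = 77.
Buyers' price falls by P* − Pb = 147 − 129 = 18; sellers' price rises by Ps − P* = 152 − 147 = 5.
So consumers capture 18/23 = 18/23 of each unit of subsidy.

Consumer share = 18/23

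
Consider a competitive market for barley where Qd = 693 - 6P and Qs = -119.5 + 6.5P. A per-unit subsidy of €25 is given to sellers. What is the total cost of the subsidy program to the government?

Government cost = €9525

Pre-subsidy: 693 - 6P = -119.5 + 6.5P gives P* = 65, Q* = 303.
With the subsidy, sellers receive Ps = Pb + 25 for each unit, where Pb is the price buyers pay.
Supply in terms of Pb becomes Qs = -119.5 + 6.5(Pb + 25) = 43 + 6.5Pb. Setting this equal to demand: 693 - 6Pb = 43 + 6.5Pb, so Pb = 52.
Sellers receive Ps = 52 + 25 = 77; Q' = 693 − 6·52 = 381.
Government outlay = subsidy × quantity = 25 × 381 = 9525.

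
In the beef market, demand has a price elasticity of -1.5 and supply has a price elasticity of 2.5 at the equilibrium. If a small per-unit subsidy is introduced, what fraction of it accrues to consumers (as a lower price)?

For a small subsidy around the equilibrium, the benefit split depends on the relative slopes, which at a point are proportional to the elasticities.
Buyer share = εs/(εs + |εd|) = 2.5/(2.5 + 1.5) = 0.625; seller share = |εd|/(εs + |εd|) = 0.375.

Consumer share = 0.625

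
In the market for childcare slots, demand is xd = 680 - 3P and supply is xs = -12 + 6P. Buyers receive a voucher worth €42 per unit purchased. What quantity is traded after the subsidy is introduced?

x' = 1600/3

Pre-subsidy: 680 - 3P = -12 + 6P gives P* = 692/9, x* = 1348/3.
With the rebate, buyers effectively pay Pb = Ps − 42, where Ps is the price sellers receive.
Demand in terms of Ps becomes xd = 680 − 3(Ps − 42) = 806 - 3Ps. Setting this equal to supply: 806 - 3Ps = -12 + 6Ps, so Ps = 818/9.
Buyers pay Pb = 818/9 − 42 = 440/9; x' = -12 + 6·(818/9) = 1600/3.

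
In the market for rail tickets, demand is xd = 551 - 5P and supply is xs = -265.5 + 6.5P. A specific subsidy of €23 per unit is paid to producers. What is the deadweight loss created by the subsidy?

Deadweight loss = €747.5

Pre-subsidy: 551 - 5P = -265.5 + 6.5P gives P* = 71, x* = 196.
With the subsidy, sellers receive Ps = Pb + 23 for each unit, where Pb is the price buyers pay.
Supply in terms of Pb becomes xs = -265.5 + 6.5(Pb + 23) = -116 + 6.5Pb. Setting this equal to demand: 551 - 5Pb = -116 + 6.5Pb, so Pb = 58.
Sellers receive Ps = 58 + 23 = 81; x' = 551 − 5·58 = 261.
The subsidy expands output by 261 − 196 = 65 past the efficient level; on those units the gap between marginal cost and willingness to pay runs from 0 up to 23.
DWL = ½ × 23 × 65 = 747.5.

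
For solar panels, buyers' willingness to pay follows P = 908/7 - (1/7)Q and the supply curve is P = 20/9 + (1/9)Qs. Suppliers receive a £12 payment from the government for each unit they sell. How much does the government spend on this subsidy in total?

Government cost = £6591

Pre-subsidy: 908/7 - (1/7)Q = 20/9 + (1/9)Q gives Q* = 502 and P* = 58.
With the subsidy, sellers receive Ps = Pb + 12 for each unit, where Pb is the price buyers pay.
On the curves, Pb = 908/7 - (1/7)Q and Ps = 20/9 + (1/9)Q; the wedge Ps − Pb = 12 gives 20/9 + (1/9)Q − (908/7 - (1/7)Q) = 12, so Q' = 549.25.
Then Pb = 908/7 − (1/7)·549.25 = 51.25 and Ps = 20/9 + (1/9)·549.25 = 63.25.
Government outlay = subsidy × quantity = 12 × 549.25 = 6591.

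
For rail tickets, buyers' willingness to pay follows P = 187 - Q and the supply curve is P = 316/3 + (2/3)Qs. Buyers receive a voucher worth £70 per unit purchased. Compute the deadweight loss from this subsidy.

Deadweight loss = £1470

Pre-subsidy: 187 - Q = 316/3 + (2/3)Q gives Q* = 49 and P* = 138.
With the rebate, buyers effectively pay Pb = Ps − 70, where Ps is the price sellers receive.
On the curves, Pb = 187 - Q and Ps = 316/3 + (2/3)Q; the wedge Ps − Pb = 70 gives 316/3 + (2/3)Q − (187 - Q) = 70, so Q' = 91.
Then Pb = 187 − 1·91 = 96 and Ps = 316/3 + (2/3)·91 = 166.
The subsidy expands output by 91 − 49 = 42 past the efficient level; on those units the gap between marginal cost and willingness to pay runs from 0 up to 70.
DWL = ½ × 70 × 42 = 1470.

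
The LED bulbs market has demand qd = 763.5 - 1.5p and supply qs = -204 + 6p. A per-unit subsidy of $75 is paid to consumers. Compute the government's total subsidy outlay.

Pre-subsidy: 763.5 - 1.5p = -204 + 6p gives p* = 129, q* = 570.
With the rebate, buyers effectively pay pb = ps − 75, where ps is the price sellers receive.
Demand in terms of ps becomes qd = 763.5 − 1.5(ps − 75) = 876 - 1.5ps. Setting this equal to supply: 876 - 1.5ps = -204 + 6ps, so ps = 144.
Buyers pay pb = 144 − 75 = 69; q' = -204 + 6·144 = 660.
Government outlay = subsidy × quantity = 75 × 660 = 49500.

Government cost = $49500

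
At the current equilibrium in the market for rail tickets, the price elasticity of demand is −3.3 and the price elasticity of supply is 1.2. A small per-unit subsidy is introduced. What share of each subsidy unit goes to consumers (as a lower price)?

For a small subsidy around the equilibrium, the benefit split depends on the relative slopes, which at a point are proportional to the elasticities.
Buyer share = εs/(εs + |εd|) = 1.2/(1.2 + 3.3) = 4/15; seller share = |εd|/(εs + |εd|) = 11/15.

Consumer share = 4/15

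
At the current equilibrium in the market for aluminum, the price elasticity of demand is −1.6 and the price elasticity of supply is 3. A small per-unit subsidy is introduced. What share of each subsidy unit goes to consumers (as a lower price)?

For a small subsidy around the equilibrium, the benefit split depends on the relative slopes, which at a point are proportional to the elasticities.
Buyer share = εs/(εs + |εd|) = 3/(3 + 1.6) = 15/23; seller share = |εd|/(εs + |εd|) = 8/23.

Consumer share = 15/23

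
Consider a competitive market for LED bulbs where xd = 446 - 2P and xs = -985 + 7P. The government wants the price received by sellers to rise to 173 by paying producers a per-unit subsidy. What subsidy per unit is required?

At a seller price of 173, quantity supplied is -985 + 7·173 = 226.
Buyers absorb 226 only when they pay Pb with 446 − 2·Pb = 226, i.e. Pb = 110.
s = Ps − Pb = 173 − 110 = 63.

Required subsidy s = 63 per unit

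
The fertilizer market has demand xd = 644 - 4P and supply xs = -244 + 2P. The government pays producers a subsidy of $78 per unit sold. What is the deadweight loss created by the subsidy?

Pre-subsidy: 644 - 4P = -244 + 2P gives P* = 148, x* = 52.
With the subsidy, sellers receive Ps = Pb + 78 for each unit, where Pb is the price buyers pay.
Supply in terms of Pb becomes xs = -244 + 2(Pb + 78) = -88 + 2Pb. Setting this equal to demand: 644 - 4Pb = -88 + 2Pb, so Pb = 122.
Sellers receive Ps = 122 + 78 = 200; x' = 644 − 4·122 = 156.
The subsidy expands output by 156 − 52 = 104 past the efficient level; on those units the gap between marginal cost and willingness to pay runs from 0 up to 78.
DWL = ½ × 78 × 104 = 4056.

Deadweight loss = $4056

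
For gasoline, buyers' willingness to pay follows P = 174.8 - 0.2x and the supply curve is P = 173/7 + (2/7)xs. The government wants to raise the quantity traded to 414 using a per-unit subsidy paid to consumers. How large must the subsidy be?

At x = 414, from the demand curve buyers pay Pb = 174.8 − 0.2·414 = 92; from the supply curve sellers need Ps = 173/7 + (2/7)·414 = 143.
The subsidy must fill the gap: s = Ps − Pb = 143 − 92 = 51.

Required subsidy s = 51 per unit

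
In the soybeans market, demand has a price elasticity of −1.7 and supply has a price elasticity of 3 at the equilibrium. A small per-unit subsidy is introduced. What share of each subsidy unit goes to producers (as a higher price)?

For a small subsidy around the equilibrium, the benefit split depends on the relative slopes, which at a point are proportional to the elasticities.
Buyer share = εs/(εs + |εd|) = 3/(3 + 1.7) = 30/47; seller share = |εd|/(εs + |εd|) = 17/47.
So producers capture 17/47 of the subsidy.

Producer share = 17/47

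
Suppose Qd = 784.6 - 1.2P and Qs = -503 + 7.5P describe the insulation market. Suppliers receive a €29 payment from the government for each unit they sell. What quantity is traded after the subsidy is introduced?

Pre-subsidy: 784.6 - 1.2P = -503 + 7.5P gives P* = 148, Q* = 607.
With the subsidy, sellers receive Ps = Pb + 29 for each unit, where Pb is the price buyers pay.
Supply in terms of Pb becomes Qs = -503 + 7.5(Pb + 29) = -285.5 + 7.5Pb. Setting this equal to demand: 784.6 - 1.2Pb = -285.5 + 7.5Pb, so Pb = 123.
Sellers receive Ps = 123 + 29 = 152; Q' = 784.6 − 1.2·123 = 637.

Q' = 637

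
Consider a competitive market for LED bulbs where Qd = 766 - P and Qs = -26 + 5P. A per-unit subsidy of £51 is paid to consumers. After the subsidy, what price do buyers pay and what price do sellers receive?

Pre-subsidy: 766 - P = -26 + 5P gives P* = 132, Q* = 634.
With the rebate, buyers effectively pay Pb = Ps − 51, where Ps is the price sellers receive.
Demand in terms of Ps becomes Qd = 766 − 1(Ps − 51) = 817 - Ps. Setting this equal to supply: 817 - Ps = -26 + 5Ps, so Ps = 140.5.
Buyers pay Pb = 140.5 − 51 = 89.5; Q' = -26 + 5·140.5 = 676.5.

Buyers pay £89.5; sellers receive £140.5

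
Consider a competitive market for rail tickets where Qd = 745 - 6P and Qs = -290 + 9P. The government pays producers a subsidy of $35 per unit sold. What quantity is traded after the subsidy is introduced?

Pre-subsidy: 745 - 6P = -290 + 9P gives P* = 69, Q* = 331.
With the subsidy, sellers receive Ps = Pb + 35 for each unit, where Pb is the price buyers pay.
Supply in terms of Pb becomes Qs = -290 + 9(Pb + 35) = 25 + 9Pb. Setting this equal to demand: 745 - 6Pb = 25 + 9Pb, so Pb = 48.
Sellers receive Ps = 48 + 35 = 83; Q' = 745 − 6·48 = 457.

Q' = 457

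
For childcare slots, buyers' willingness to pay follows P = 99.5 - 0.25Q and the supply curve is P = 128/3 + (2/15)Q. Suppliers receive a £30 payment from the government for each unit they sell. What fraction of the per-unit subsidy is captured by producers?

Pre-subsidy: 99.5 - 0.25Q = 128/3 + (2/15)Q gives Q* = 3410/23 and P* = 1436/23.
With the subsidy, sellers receive Ps = Pb + 30 for each unit, where Pb is the price buyers pay.
On the curves, Pb = 99.5 - 0.25Q and Ps = 128/3 + (2/15)Q; the wedge Ps − Pb = 30 gives 128/3 + (2/15)Q − (99.5 - 0.25Q) = 30, so Q' = 5210/23.
Then Pb = 99.5 − 0.25·(5210/23) = 986/23 and Ps = 128/3 + (2/15)·(5210/23) = 1676/23.
Buyers' price falls by P* − Pb = 1436/23 − 986/23 = 450/23; sellers' price rises by Ps − P* = 1676/23 − 1436/23 = 240/23.
So producers capture (240/23)/30 = 8/23 of each unit of subsidy.

Producer share = 8/23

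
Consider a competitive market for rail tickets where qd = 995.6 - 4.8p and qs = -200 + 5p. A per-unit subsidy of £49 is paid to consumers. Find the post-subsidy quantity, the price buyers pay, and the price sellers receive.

Pre-subsidy: 995.6 - 4.8p = -200 + 5p gives p* = 122, q* = 410.
With the rebate, buyers effectively pay pb = ps − 49, where ps is the price sellers receive.
Demand in terms of ps becomes qd = 995.6 − 4.8(ps − 49) = 1230.8 - 4.8ps. Setting this equal to supply: 1230.8 - 4.8ps = -200 + 5ps, so ps = 146.
Buyers pay pb = 146 − 49 = 97; q' = -200 + 5·146 = 530.

q' = 530; buyers pay £97; sellers receive £146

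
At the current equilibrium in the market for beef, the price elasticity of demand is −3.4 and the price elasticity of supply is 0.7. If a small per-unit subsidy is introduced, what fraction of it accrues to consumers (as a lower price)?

For a small subsidy around the equilibrium, the benefit split depends on the relative slopes, which at a point are proportional to the elasticities.
Buyer share = εs/(εs + |εd|) = 0.7/(0.7 + 3.4) = 7/41; seller share = |εd|/(εs + |εd|) = 34/41.

Consumer share = 7/41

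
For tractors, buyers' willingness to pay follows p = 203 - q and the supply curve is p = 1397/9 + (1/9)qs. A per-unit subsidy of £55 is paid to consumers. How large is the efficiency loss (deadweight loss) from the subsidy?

Pre-subsidy: 203 - q = 1397/9 + (1/9)q gives q* = 43 and p* = 160.
With the rebate, buyers effectively pay pb = ps − 55, where ps is the price sellers receive.
On the curves, pb = 203 - q and ps = 1397/9 + (1/9)q; the wedge ps − pb = 55 gives 1397/9 + (1/9)q − (203 - q) = 55, so q' = 92.5.
Then pb = 203 − 1·92.5 = 110.5 and ps = 1397/9 + (1/9)·92.5 = 165.5.
The subsidy expands output by 92.5 − 43 = 49.5 past the efficient level; on those units the gap between marginal cost and willingness to pay runs from 0 up to 55.
DWL = ½ × 55 × 49.5 = 1361.25.

Deadweight loss = £1361.25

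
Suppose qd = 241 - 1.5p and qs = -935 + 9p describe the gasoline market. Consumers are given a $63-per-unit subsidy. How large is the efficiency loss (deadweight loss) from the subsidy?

Deadweight loss = $2551.5

Pre-subsidy: 241 - 1.5p = -935 + 9p gives p* = 112, q* = 73.
With the rebate, buyers effectively pay pb = ps − 63, where ps is the price sellers receive.
Demand in terms of ps becomes qd = 241 − 1.5(ps − 63) = 335.5 - 1.5ps. Setting this equal to supply: 335.5 - 1.5ps = -935 + 9ps, so ps = 121.
Buyers pay pb = 121 − 63 = 58; q' = -935 + 9·121 = 154.
The subsidy expands output by 154 − 73 = 81 past the efficient level; on those units the gap between marginal cost and willingness to pay runs from 0 up to 63.
DWL = ½ × 63 × 81 = 2551.5.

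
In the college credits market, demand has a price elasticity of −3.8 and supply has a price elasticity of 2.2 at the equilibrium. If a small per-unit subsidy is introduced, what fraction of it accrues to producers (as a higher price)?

For a small subsidy around the equilibrium, the benefit split depends on the relative slopes, which at a point are proportional to the elasticities.
Buyer share = εs/(εs + |εd|) = 2.2/(2.2 + 3.8) = 11/30; seller share = |εd|/(εs + |εd|) = 19/30.
So producers capture 19/30 of the subsidy.

Producer share = 19/30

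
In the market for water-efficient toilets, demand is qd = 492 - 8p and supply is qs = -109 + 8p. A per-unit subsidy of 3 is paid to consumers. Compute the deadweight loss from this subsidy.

Deadweight loss = 18

Pre-subsidy: 492 - 8p = -109 + 8p gives p* = 37.5625, q* = 191.5.
With the rebate, buyers effectively pay pb = ps − 3, where ps is the price sellers receive.
Demand in terms of ps becomes qd = 492 − 8(ps − 3) = 516 - 8ps. Setting this equal to supply: 516 - 8ps = -109 + 8ps, so ps = 39.0625.
Buyers pay pb = 39.0625 − 3 = 36.0625; q' = -109 + 8·39.0625 = 203.5.
The subsidy expands output by 203.5 − 191.5 = 12 past the efficient level; on those units the gap between marginal cost and willingness to pay runs from 0 up to 3.
DWL = ½ × 3 × 12 = 18.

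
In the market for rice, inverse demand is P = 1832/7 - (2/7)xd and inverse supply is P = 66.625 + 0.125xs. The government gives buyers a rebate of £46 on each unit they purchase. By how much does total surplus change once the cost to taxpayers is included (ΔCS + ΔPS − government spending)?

Net change in total surplus = -£2576

Pre-subsidy: 1832/7 - (2/7)x = 66.625 + 0.125x gives x* = 475 and P* = 126.
With the rebate, buyers effectively pay Pb = Ps − 46, where Ps is the price sellers receive.
On the curves, Pb = 1832/7 - (2/7)x and Ps = 66.625 + 0.125x; the wedge Ps − Pb = 46 gives 66.625 + 0.125x − (1832/7 - (2/7)x) = 46, so x' = 587.
Then Pb = 1832/7 − (2/7)·587 = 94 and Ps = 66.625 + 0.125·587 = 140.
ΔCS = ½(475 + 587)(126 − 94) = 16992; ΔPS = ½(475 + 587)(140 − 126) = 7434.
Government spending = 46 × 587 = 27002.
Net change = 16992 + 7434 − 27002 = -2576. The loss equals the DWL triangle ½·46·112.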